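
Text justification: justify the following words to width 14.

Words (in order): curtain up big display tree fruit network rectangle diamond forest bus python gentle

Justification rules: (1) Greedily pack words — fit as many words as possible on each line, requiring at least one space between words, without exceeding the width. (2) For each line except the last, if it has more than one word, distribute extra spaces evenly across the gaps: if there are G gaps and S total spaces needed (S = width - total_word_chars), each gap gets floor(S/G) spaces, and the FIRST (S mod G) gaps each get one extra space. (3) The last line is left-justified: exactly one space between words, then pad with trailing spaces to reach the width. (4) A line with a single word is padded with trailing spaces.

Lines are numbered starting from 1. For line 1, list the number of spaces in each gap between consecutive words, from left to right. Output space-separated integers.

Answer: 1 1

Derivation:
Line 1: ['curtain', 'up', 'big'] (min_width=14, slack=0)
Line 2: ['display', 'tree'] (min_width=12, slack=2)
Line 3: ['fruit', 'network'] (min_width=13, slack=1)
Line 4: ['rectangle'] (min_width=9, slack=5)
Line 5: ['diamond', 'forest'] (min_width=14, slack=0)
Line 6: ['bus', 'python'] (min_width=10, slack=4)
Line 7: ['gentle'] (min_width=6, slack=8)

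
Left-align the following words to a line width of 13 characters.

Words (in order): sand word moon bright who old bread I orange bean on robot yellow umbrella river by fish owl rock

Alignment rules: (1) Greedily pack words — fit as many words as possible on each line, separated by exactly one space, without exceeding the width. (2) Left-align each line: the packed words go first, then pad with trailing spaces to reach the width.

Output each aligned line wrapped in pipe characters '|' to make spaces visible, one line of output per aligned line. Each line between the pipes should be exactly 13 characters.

Answer: |sand word    |
|moon bright  |
|who old bread|
|I orange bean|
|on robot     |
|yellow       |
|umbrella     |
|river by fish|
|owl rock     |

Derivation:
Line 1: ['sand', 'word'] (min_width=9, slack=4)
Line 2: ['moon', 'bright'] (min_width=11, slack=2)
Line 3: ['who', 'old', 'bread'] (min_width=13, slack=0)
Line 4: ['I', 'orange', 'bean'] (min_width=13, slack=0)
Line 5: ['on', 'robot'] (min_width=8, slack=5)
Line 6: ['yellow'] (min_width=6, slack=7)
Line 7: ['umbrella'] (min_width=8, slack=5)
Line 8: ['river', 'by', 'fish'] (min_width=13, slack=0)
Line 9: ['owl', 'rock'] (min_width=8, slack=5)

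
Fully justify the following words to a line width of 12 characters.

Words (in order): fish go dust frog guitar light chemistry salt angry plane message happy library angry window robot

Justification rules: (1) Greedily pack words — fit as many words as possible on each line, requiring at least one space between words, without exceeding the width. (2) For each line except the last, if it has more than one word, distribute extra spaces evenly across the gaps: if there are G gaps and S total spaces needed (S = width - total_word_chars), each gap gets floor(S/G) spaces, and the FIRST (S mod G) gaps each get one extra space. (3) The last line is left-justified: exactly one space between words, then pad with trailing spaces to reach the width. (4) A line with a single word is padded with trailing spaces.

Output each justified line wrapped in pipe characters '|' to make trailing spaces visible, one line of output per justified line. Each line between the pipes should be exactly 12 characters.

Line 1: ['fish', 'go', 'dust'] (min_width=12, slack=0)
Line 2: ['frog', 'guitar'] (min_width=11, slack=1)
Line 3: ['light'] (min_width=5, slack=7)
Line 4: ['chemistry'] (min_width=9, slack=3)
Line 5: ['salt', 'angry'] (min_width=10, slack=2)
Line 6: ['plane'] (min_width=5, slack=7)
Line 7: ['message'] (min_width=7, slack=5)
Line 8: ['happy'] (min_width=5, slack=7)
Line 9: ['library'] (min_width=7, slack=5)
Line 10: ['angry', 'window'] (min_width=12, slack=0)
Line 11: ['robot'] (min_width=5, slack=7)

Answer: |fish go dust|
|frog  guitar|
|light       |
|chemistry   |
|salt   angry|
|plane       |
|message     |
|happy       |
|library     |
|angry window|
|robot       |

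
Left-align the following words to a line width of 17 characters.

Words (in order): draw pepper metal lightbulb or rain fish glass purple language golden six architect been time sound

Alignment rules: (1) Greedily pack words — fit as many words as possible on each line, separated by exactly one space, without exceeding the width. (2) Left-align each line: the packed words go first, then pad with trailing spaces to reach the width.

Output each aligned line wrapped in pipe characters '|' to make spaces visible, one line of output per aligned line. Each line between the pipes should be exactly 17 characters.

Answer: |draw pepper metal|
|lightbulb or rain|
|fish glass purple|
|language golden  |
|six architect    |
|been time sound  |

Derivation:
Line 1: ['draw', 'pepper', 'metal'] (min_width=17, slack=0)
Line 2: ['lightbulb', 'or', 'rain'] (min_width=17, slack=0)
Line 3: ['fish', 'glass', 'purple'] (min_width=17, slack=0)
Line 4: ['language', 'golden'] (min_width=15, slack=2)
Line 5: ['six', 'architect'] (min_width=13, slack=4)
Line 6: ['been', 'time', 'sound'] (min_width=15, slack=2)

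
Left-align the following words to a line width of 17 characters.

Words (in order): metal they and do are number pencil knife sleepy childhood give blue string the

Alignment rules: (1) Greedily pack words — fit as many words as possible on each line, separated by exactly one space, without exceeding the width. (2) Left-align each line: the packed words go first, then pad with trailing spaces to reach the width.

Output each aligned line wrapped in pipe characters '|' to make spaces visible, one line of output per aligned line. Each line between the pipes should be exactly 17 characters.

Line 1: ['metal', 'they', 'and', 'do'] (min_width=17, slack=0)
Line 2: ['are', 'number', 'pencil'] (min_width=17, slack=0)
Line 3: ['knife', 'sleepy'] (min_width=12, slack=5)
Line 4: ['childhood', 'give'] (min_width=14, slack=3)
Line 5: ['blue', 'string', 'the'] (min_width=15, slack=2)

Answer: |metal they and do|
|are number pencil|
|knife sleepy     |
|childhood give   |
|blue string the  |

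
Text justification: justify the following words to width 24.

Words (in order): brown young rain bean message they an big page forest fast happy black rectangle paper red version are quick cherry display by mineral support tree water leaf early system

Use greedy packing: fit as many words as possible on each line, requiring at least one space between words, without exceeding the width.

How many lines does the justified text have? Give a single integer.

Line 1: ['brown', 'young', 'rain', 'bean'] (min_width=21, slack=3)
Line 2: ['message', 'they', 'an', 'big', 'page'] (min_width=24, slack=0)
Line 3: ['forest', 'fast', 'happy', 'black'] (min_width=23, slack=1)
Line 4: ['rectangle', 'paper', 'red'] (min_width=19, slack=5)
Line 5: ['version', 'are', 'quick', 'cherry'] (min_width=24, slack=0)
Line 6: ['display', 'by', 'mineral'] (min_width=18, slack=6)
Line 7: ['support', 'tree', 'water', 'leaf'] (min_width=23, slack=1)
Line 8: ['early', 'system'] (min_width=12, slack=12)
Total lines: 8

Answer: 8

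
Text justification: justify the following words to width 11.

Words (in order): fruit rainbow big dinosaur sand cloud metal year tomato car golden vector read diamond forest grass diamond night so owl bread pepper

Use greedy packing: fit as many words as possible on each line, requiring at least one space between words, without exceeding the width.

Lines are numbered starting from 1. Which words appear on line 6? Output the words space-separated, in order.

Answer: tomato car

Derivation:
Line 1: ['fruit'] (min_width=5, slack=6)
Line 2: ['rainbow', 'big'] (min_width=11, slack=0)
Line 3: ['dinosaur'] (min_width=8, slack=3)
Line 4: ['sand', 'cloud'] (min_width=10, slack=1)
Line 5: ['metal', 'year'] (min_width=10, slack=1)
Line 6: ['tomato', 'car'] (min_width=10, slack=1)
Line 7: ['golden'] (min_width=6, slack=5)
Line 8: ['vector', 'read'] (min_width=11, slack=0)
Line 9: ['diamond'] (min_width=7, slack=4)
Line 10: ['forest'] (min_width=6, slack=5)
Line 11: ['grass'] (min_width=5, slack=6)
Line 12: ['diamond'] (min_width=7, slack=4)
Line 13: ['night', 'so'] (min_width=8, slack=3)
Line 14: ['owl', 'bread'] (min_width=9, slack=2)
Line 15: ['pepper'] (min_width=6, slack=5)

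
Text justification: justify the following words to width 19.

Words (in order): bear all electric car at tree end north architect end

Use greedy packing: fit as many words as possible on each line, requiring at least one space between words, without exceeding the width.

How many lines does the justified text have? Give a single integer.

Line 1: ['bear', 'all', 'electric'] (min_width=17, slack=2)
Line 2: ['car', 'at', 'tree', 'end'] (min_width=15, slack=4)
Line 3: ['north', 'architect', 'end'] (min_width=19, slack=0)
Total lines: 3

Answer: 3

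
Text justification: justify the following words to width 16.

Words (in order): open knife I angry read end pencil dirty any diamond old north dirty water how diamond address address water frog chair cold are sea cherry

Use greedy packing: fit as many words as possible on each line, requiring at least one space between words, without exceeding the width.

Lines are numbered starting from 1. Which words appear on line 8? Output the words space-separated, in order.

Answer: address water

Derivation:
Line 1: ['open', 'knife', 'I'] (min_width=12, slack=4)
Line 2: ['angry', 'read', 'end'] (min_width=14, slack=2)
Line 3: ['pencil', 'dirty', 'any'] (min_width=16, slack=0)
Line 4: ['diamond', 'old'] (min_width=11, slack=5)
Line 5: ['north', 'dirty'] (min_width=11, slack=5)
Line 6: ['water', 'how'] (min_width=9, slack=7)
Line 7: ['diamond', 'address'] (min_width=15, slack=1)
Line 8: ['address', 'water'] (min_width=13, slack=3)
Line 9: ['frog', 'chair', 'cold'] (min_width=15, slack=1)
Line 10: ['are', 'sea', 'cherry'] (min_width=14, slack=2)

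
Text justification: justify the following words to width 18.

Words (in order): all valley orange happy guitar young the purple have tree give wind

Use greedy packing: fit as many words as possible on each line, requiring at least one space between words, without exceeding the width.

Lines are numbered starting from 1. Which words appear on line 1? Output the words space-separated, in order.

Line 1: ['all', 'valley', 'orange'] (min_width=17, slack=1)
Line 2: ['happy', 'guitar', 'young'] (min_width=18, slack=0)
Line 3: ['the', 'purple', 'have'] (min_width=15, slack=3)
Line 4: ['tree', 'give', 'wind'] (min_width=14, slack=4)

Answer: all valley orange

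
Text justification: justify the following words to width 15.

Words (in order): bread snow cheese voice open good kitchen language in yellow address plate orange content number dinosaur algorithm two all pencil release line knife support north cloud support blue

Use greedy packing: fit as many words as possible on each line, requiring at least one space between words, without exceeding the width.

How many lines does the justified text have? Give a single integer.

Answer: 15

Derivation:
Line 1: ['bread', 'snow'] (min_width=10, slack=5)
Line 2: ['cheese', 'voice'] (min_width=12, slack=3)
Line 3: ['open', 'good'] (min_width=9, slack=6)
Line 4: ['kitchen'] (min_width=7, slack=8)
Line 5: ['language', 'in'] (min_width=11, slack=4)
Line 6: ['yellow', 'address'] (min_width=14, slack=1)
Line 7: ['plate', 'orange'] (min_width=12, slack=3)
Line 8: ['content', 'number'] (min_width=14, slack=1)
Line 9: ['dinosaur'] (min_width=8, slack=7)
Line 10: ['algorithm', 'two'] (min_width=13, slack=2)
Line 11: ['all', 'pencil'] (min_width=10, slack=5)
Line 12: ['release', 'line'] (min_width=12, slack=3)
Line 13: ['knife', 'support'] (min_width=13, slack=2)
Line 14: ['north', 'cloud'] (min_width=11, slack=4)
Line 15: ['support', 'blue'] (min_width=12, slack=3)
Total lines: 15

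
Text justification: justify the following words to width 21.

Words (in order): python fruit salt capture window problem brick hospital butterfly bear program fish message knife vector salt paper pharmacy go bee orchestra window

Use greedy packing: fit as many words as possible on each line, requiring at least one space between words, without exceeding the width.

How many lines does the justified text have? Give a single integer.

Answer: 9

Derivation:
Line 1: ['python', 'fruit', 'salt'] (min_width=17, slack=4)
Line 2: ['capture', 'window'] (min_width=14, slack=7)
Line 3: ['problem', 'brick'] (min_width=13, slack=8)
Line 4: ['hospital', 'butterfly'] (min_width=18, slack=3)
Line 5: ['bear', 'program', 'fish'] (min_width=17, slack=4)
Line 6: ['message', 'knife', 'vector'] (min_width=20, slack=1)
Line 7: ['salt', 'paper', 'pharmacy'] (min_width=19, slack=2)
Line 8: ['go', 'bee', 'orchestra'] (min_width=16, slack=5)
Line 9: ['window'] (min_width=6, slack=15)
Total lines: 9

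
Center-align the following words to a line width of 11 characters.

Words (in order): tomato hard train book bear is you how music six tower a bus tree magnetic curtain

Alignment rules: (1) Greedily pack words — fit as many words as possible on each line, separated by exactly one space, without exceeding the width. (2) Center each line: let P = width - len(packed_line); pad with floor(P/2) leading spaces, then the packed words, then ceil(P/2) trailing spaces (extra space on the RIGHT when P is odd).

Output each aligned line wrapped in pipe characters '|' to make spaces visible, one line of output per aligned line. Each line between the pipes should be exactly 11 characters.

Answer: |tomato hard|
|train book |
|bear is you|
| how music |
|six tower a|
| bus tree  |
| magnetic  |
|  curtain  |

Derivation:
Line 1: ['tomato', 'hard'] (min_width=11, slack=0)
Line 2: ['train', 'book'] (min_width=10, slack=1)
Line 3: ['bear', 'is', 'you'] (min_width=11, slack=0)
Line 4: ['how', 'music'] (min_width=9, slack=2)
Line 5: ['six', 'tower', 'a'] (min_width=11, slack=0)
Line 6: ['bus', 'tree'] (min_width=8, slack=3)
Line 7: ['magnetic'] (min_width=8, slack=3)
Line 8: ['curtain'] (min_width=7, slack=4)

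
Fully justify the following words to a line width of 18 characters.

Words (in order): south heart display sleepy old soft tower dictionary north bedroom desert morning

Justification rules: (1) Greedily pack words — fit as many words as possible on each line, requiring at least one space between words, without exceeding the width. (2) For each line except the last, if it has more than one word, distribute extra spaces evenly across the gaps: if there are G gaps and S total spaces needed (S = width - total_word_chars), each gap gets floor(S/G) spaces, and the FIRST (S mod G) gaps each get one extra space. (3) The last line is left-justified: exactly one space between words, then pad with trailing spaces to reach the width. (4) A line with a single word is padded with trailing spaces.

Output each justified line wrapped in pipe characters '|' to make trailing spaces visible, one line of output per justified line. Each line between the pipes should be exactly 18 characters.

Line 1: ['south', 'heart'] (min_width=11, slack=7)
Line 2: ['display', 'sleepy', 'old'] (min_width=18, slack=0)
Line 3: ['soft', 'tower'] (min_width=10, slack=8)
Line 4: ['dictionary', 'north'] (min_width=16, slack=2)
Line 5: ['bedroom', 'desert'] (min_width=14, slack=4)
Line 6: ['morning'] (min_width=7, slack=11)

Answer: |south        heart|
|display sleepy old|
|soft         tower|
|dictionary   north|
|bedroom     desert|
|morning           |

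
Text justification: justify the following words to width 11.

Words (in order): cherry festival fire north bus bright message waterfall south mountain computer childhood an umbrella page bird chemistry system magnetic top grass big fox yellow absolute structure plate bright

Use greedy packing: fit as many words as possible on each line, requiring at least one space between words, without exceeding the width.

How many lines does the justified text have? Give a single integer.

Line 1: ['cherry'] (min_width=6, slack=5)
Line 2: ['festival'] (min_width=8, slack=3)
Line 3: ['fire', 'north'] (min_width=10, slack=1)
Line 4: ['bus', 'bright'] (min_width=10, slack=1)
Line 5: ['message'] (min_width=7, slack=4)
Line 6: ['waterfall'] (min_width=9, slack=2)
Line 7: ['south'] (min_width=5, slack=6)
Line 8: ['mountain'] (min_width=8, slack=3)
Line 9: ['computer'] (min_width=8, slack=3)
Line 10: ['childhood'] (min_width=9, slack=2)
Line 11: ['an', 'umbrella'] (min_width=11, slack=0)
Line 12: ['page', 'bird'] (min_width=9, slack=2)
Line 13: ['chemistry'] (min_width=9, slack=2)
Line 14: ['system'] (min_width=6, slack=5)
Line 15: ['magnetic'] (min_width=8, slack=3)
Line 16: ['top', 'grass'] (min_width=9, slack=2)
Line 17: ['big', 'fox'] (min_width=7, slack=4)
Line 18: ['yellow'] (min_width=6, slack=5)
Line 19: ['absolute'] (min_width=8, slack=3)
Line 20: ['structure'] (min_width=9, slack=2)
Line 21: ['plate'] (min_width=5, slack=6)
Line 22: ['bright'] (min_width=6, slack=5)
Total lines: 22

Answer: 22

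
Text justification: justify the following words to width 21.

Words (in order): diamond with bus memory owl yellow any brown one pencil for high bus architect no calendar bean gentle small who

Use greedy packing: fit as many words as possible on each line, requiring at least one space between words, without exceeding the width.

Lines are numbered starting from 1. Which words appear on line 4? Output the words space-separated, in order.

Line 1: ['diamond', 'with', 'bus'] (min_width=16, slack=5)
Line 2: ['memory', 'owl', 'yellow', 'any'] (min_width=21, slack=0)
Line 3: ['brown', 'one', 'pencil', 'for'] (min_width=20, slack=1)
Line 4: ['high', 'bus', 'architect', 'no'] (min_width=21, slack=0)
Line 5: ['calendar', 'bean', 'gentle'] (min_width=20, slack=1)
Line 6: ['small', 'who'] (min_width=9, slack=12)

Answer: high bus architect no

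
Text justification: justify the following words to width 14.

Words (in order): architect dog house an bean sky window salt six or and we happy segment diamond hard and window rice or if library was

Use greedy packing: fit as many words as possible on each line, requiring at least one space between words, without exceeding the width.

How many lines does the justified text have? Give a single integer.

Answer: 10

Derivation:
Line 1: ['architect', 'dog'] (min_width=13, slack=1)
Line 2: ['house', 'an', 'bean'] (min_width=13, slack=1)
Line 3: ['sky', 'window'] (min_width=10, slack=4)
Line 4: ['salt', 'six', 'or'] (min_width=11, slack=3)
Line 5: ['and', 'we', 'happy'] (min_width=12, slack=2)
Line 6: ['segment'] (min_width=7, slack=7)
Line 7: ['diamond', 'hard'] (min_width=12, slack=2)
Line 8: ['and', 'window'] (min_width=10, slack=4)
Line 9: ['rice', 'or', 'if'] (min_width=10, slack=4)
Line 10: ['library', 'was'] (min_width=11, slack=3)
Total lines: 10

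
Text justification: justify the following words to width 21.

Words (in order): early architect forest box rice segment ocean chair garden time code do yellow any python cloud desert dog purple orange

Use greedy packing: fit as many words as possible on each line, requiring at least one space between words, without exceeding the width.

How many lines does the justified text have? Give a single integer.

Line 1: ['early', 'architect'] (min_width=15, slack=6)
Line 2: ['forest', 'box', 'rice'] (min_width=15, slack=6)
Line 3: ['segment', 'ocean', 'chair'] (min_width=19, slack=2)
Line 4: ['garden', 'time', 'code', 'do'] (min_width=19, slack=2)
Line 5: ['yellow', 'any', 'python'] (min_width=17, slack=4)
Line 6: ['cloud', 'desert', 'dog'] (min_width=16, slack=5)
Line 7: ['purple', 'orange'] (min_width=13, slack=8)
Total lines: 7

Answer: 7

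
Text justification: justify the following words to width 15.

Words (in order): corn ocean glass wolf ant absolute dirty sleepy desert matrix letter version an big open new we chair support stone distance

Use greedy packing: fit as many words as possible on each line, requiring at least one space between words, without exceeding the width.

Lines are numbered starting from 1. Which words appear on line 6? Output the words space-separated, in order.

Line 1: ['corn', 'ocean'] (min_width=10, slack=5)
Line 2: ['glass', 'wolf', 'ant'] (min_width=14, slack=1)
Line 3: ['absolute', 'dirty'] (min_width=14, slack=1)
Line 4: ['sleepy', 'desert'] (min_width=13, slack=2)
Line 5: ['matrix', 'letter'] (min_width=13, slack=2)
Line 6: ['version', 'an', 'big'] (min_width=14, slack=1)
Line 7: ['open', 'new', 'we'] (min_width=11, slack=4)
Line 8: ['chair', 'support'] (min_width=13, slack=2)
Line 9: ['stone', 'distance'] (min_width=14, slack=1)

Answer: version an big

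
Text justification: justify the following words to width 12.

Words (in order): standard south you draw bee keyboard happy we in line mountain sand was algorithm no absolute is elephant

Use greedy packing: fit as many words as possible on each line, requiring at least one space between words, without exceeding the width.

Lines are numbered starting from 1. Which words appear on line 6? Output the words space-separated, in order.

Answer: line

Derivation:
Line 1: ['standard'] (min_width=8, slack=4)
Line 2: ['south', 'you'] (min_width=9, slack=3)
Line 3: ['draw', 'bee'] (min_width=8, slack=4)
Line 4: ['keyboard'] (min_width=8, slack=4)
Line 5: ['happy', 'we', 'in'] (min_width=11, slack=1)
Line 6: ['line'] (min_width=4, slack=8)
Line 7: ['mountain'] (min_width=8, slack=4)
Line 8: ['sand', 'was'] (min_width=8, slack=4)
Line 9: ['algorithm', 'no'] (min_width=12, slack=0)
Line 10: ['absolute', 'is'] (min_width=11, slack=1)
Line 11: ['elephant'] (min_width=8, slack=4)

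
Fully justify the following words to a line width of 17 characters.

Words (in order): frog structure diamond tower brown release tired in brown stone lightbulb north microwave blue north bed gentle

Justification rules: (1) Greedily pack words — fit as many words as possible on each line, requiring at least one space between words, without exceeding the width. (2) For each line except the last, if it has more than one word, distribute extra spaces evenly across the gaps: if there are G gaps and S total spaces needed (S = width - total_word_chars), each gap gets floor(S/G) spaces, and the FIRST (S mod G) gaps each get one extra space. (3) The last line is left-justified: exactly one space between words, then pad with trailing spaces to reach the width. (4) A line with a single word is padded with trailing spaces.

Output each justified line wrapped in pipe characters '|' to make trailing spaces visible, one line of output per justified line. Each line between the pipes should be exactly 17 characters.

Answer: |frog    structure|
|diamond     tower|
|brown     release|
|tired   in  brown|
|stone   lightbulb|
|north   microwave|
|blue   north  bed|
|gentle           |

Derivation:
Line 1: ['frog', 'structure'] (min_width=14, slack=3)
Line 2: ['diamond', 'tower'] (min_width=13, slack=4)
Line 3: ['brown', 'release'] (min_width=13, slack=4)
Line 4: ['tired', 'in', 'brown'] (min_width=14, slack=3)
Line 5: ['stone', 'lightbulb'] (min_width=15, slack=2)
Line 6: ['north', 'microwave'] (min_width=15, slack=2)
Line 7: ['blue', 'north', 'bed'] (min_width=14, slack=3)
Line 8: ['gentle'] (min_width=6, slack=11)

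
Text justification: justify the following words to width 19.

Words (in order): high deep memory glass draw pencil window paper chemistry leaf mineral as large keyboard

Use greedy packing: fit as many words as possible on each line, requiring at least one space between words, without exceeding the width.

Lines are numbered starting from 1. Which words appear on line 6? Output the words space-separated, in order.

Answer: keyboard

Derivation:
Line 1: ['high', 'deep', 'memory'] (min_width=16, slack=3)
Line 2: ['glass', 'draw', 'pencil'] (min_width=17, slack=2)
Line 3: ['window', 'paper'] (min_width=12, slack=7)
Line 4: ['chemistry', 'leaf'] (min_width=14, slack=5)
Line 5: ['mineral', 'as', 'large'] (min_width=16, slack=3)
Line 6: ['keyboard'] (min_width=8, slack=11)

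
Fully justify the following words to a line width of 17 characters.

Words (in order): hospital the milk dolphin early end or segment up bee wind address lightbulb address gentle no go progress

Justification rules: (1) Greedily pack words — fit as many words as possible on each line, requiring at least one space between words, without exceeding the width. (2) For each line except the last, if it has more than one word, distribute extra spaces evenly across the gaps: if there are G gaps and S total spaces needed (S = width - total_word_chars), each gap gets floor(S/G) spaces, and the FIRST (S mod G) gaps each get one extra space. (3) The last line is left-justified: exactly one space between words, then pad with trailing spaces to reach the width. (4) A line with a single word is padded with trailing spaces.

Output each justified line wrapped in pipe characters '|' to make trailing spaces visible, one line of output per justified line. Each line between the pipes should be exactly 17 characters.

Answer: |hospital the milk|
|dolphin early end|
|or segment up bee|
|wind      address|
|lightbulb address|
|gentle    no   go|
|progress         |

Derivation:
Line 1: ['hospital', 'the', 'milk'] (min_width=17, slack=0)
Line 2: ['dolphin', 'early', 'end'] (min_width=17, slack=0)
Line 3: ['or', 'segment', 'up', 'bee'] (min_width=17, slack=0)
Line 4: ['wind', 'address'] (min_width=12, slack=5)
Line 5: ['lightbulb', 'address'] (min_width=17, slack=0)
Line 6: ['gentle', 'no', 'go'] (min_width=12, slack=5)
Line 7: ['progress'] (min_width=8, slack=9)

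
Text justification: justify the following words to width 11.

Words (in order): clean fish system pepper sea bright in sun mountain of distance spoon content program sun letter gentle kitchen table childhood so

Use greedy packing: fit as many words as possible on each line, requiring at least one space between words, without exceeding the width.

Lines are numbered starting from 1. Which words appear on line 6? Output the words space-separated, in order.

Line 1: ['clean', 'fish'] (min_width=10, slack=1)
Line 2: ['system'] (min_width=6, slack=5)
Line 3: ['pepper', 'sea'] (min_width=10, slack=1)
Line 4: ['bright', 'in'] (min_width=9, slack=2)
Line 5: ['sun'] (min_width=3, slack=8)
Line 6: ['mountain', 'of'] (min_width=11, slack=0)
Line 7: ['distance'] (min_width=8, slack=3)
Line 8: ['spoon'] (min_width=5, slack=6)
Line 9: ['content'] (min_width=7, slack=4)
Line 10: ['program', 'sun'] (min_width=11, slack=0)
Line 11: ['letter'] (min_width=6, slack=5)
Line 12: ['gentle'] (min_width=6, slack=5)
Line 13: ['kitchen'] (min_width=7, slack=4)
Line 14: ['table'] (min_width=5, slack=6)
Line 15: ['childhood'] (min_width=9, slack=2)
Line 16: ['so'] (min_width=2, slack=9)

Answer: mountain of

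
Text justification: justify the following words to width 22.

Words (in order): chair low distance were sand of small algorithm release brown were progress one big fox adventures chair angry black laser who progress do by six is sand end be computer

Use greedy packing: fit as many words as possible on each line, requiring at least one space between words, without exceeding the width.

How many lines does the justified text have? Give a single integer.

Line 1: ['chair', 'low', 'distance'] (min_width=18, slack=4)
Line 2: ['were', 'sand', 'of', 'small'] (min_width=18, slack=4)
Line 3: ['algorithm', 'release'] (min_width=17, slack=5)
Line 4: ['brown', 'were', 'progress'] (min_width=19, slack=3)
Line 5: ['one', 'big', 'fox', 'adventures'] (min_width=22, slack=0)
Line 6: ['chair', 'angry', 'black'] (min_width=17, slack=5)
Line 7: ['laser', 'who', 'progress', 'do'] (min_width=21, slack=1)
Line 8: ['by', 'six', 'is', 'sand', 'end', 'be'] (min_width=21, slack=1)
Line 9: ['computer'] (min_width=8, slack=14)
Total lines: 9

Answer: 9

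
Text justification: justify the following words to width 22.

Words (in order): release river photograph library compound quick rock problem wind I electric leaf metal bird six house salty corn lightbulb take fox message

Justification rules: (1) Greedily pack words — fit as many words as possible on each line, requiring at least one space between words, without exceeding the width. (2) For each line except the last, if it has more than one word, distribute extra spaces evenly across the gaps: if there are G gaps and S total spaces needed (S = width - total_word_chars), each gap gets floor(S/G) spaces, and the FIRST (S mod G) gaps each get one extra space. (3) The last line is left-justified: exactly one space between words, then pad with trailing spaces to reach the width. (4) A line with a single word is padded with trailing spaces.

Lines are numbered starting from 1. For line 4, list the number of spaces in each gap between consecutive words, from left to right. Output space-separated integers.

Answer: 5 5

Derivation:
Line 1: ['release', 'river'] (min_width=13, slack=9)
Line 2: ['photograph', 'library'] (min_width=18, slack=4)
Line 3: ['compound', 'quick', 'rock'] (min_width=19, slack=3)
Line 4: ['problem', 'wind', 'I'] (min_width=14, slack=8)
Line 5: ['electric', 'leaf', 'metal'] (min_width=19, slack=3)
Line 6: ['bird', 'six', 'house', 'salty'] (min_width=20, slack=2)
Line 7: ['corn', 'lightbulb', 'take'] (min_width=19, slack=3)
Line 8: ['fox', 'message'] (min_width=11, slack=11)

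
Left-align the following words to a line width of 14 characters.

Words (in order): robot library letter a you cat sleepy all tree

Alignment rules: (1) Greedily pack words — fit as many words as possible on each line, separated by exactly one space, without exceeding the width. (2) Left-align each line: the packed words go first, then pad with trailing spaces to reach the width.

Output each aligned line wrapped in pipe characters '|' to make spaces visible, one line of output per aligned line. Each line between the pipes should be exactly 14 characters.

Answer: |robot library |
|letter a you  |
|cat sleepy all|
|tree          |

Derivation:
Line 1: ['robot', 'library'] (min_width=13, slack=1)
Line 2: ['letter', 'a', 'you'] (min_width=12, slack=2)
Line 3: ['cat', 'sleepy', 'all'] (min_width=14, slack=0)
Line 4: ['tree'] (min_width=4, slack=10)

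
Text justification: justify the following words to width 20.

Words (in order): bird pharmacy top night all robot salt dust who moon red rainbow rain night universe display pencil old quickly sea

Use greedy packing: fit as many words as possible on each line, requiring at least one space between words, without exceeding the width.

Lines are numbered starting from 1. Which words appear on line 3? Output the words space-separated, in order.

Line 1: ['bird', 'pharmacy', 'top'] (min_width=17, slack=3)
Line 2: ['night', 'all', 'robot', 'salt'] (min_width=20, slack=0)
Line 3: ['dust', 'who', 'moon', 'red'] (min_width=17, slack=3)
Line 4: ['rainbow', 'rain', 'night'] (min_width=18, slack=2)
Line 5: ['universe', 'display'] (min_width=16, slack=4)
Line 6: ['pencil', 'old', 'quickly'] (min_width=18, slack=2)
Line 7: ['sea'] (min_width=3, slack=17)

Answer: dust who moon red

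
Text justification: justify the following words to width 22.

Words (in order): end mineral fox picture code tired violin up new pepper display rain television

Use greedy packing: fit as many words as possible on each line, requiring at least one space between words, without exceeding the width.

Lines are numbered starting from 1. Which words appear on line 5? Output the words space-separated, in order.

Answer: television

Derivation:
Line 1: ['end', 'mineral', 'fox'] (min_width=15, slack=7)
Line 2: ['picture', 'code', 'tired'] (min_width=18, slack=4)
Line 3: ['violin', 'up', 'new', 'pepper'] (min_width=20, slack=2)
Line 4: ['display', 'rain'] (min_width=12, slack=10)
Line 5: ['television'] (min_width=10, slack=12)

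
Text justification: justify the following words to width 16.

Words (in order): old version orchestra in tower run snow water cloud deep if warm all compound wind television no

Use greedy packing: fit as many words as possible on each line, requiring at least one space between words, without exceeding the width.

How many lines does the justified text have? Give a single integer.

Answer: 7

Derivation:
Line 1: ['old', 'version'] (min_width=11, slack=5)
Line 2: ['orchestra', 'in'] (min_width=12, slack=4)
Line 3: ['tower', 'run', 'snow'] (min_width=14, slack=2)
Line 4: ['water', 'cloud', 'deep'] (min_width=16, slack=0)
Line 5: ['if', 'warm', 'all'] (min_width=11, slack=5)
Line 6: ['compound', 'wind'] (min_width=13, slack=3)
Line 7: ['television', 'no'] (min_width=13, slack=3)
Total lines: 7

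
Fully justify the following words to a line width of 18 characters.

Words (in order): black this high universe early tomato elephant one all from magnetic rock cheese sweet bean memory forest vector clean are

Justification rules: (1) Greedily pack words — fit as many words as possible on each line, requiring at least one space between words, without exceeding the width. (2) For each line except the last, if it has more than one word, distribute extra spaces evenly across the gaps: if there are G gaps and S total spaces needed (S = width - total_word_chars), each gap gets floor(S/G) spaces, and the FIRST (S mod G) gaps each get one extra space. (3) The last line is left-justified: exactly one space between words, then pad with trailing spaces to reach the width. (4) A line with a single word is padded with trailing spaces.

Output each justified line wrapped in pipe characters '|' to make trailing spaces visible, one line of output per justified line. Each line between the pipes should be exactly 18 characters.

Line 1: ['black', 'this', 'high'] (min_width=15, slack=3)
Line 2: ['universe', 'early'] (min_width=14, slack=4)
Line 3: ['tomato', 'elephant'] (min_width=15, slack=3)
Line 4: ['one', 'all', 'from'] (min_width=12, slack=6)
Line 5: ['magnetic', 'rock'] (min_width=13, slack=5)
Line 6: ['cheese', 'sweet', 'bean'] (min_width=17, slack=1)
Line 7: ['memory', 'forest'] (min_width=13, slack=5)
Line 8: ['vector', 'clean', 'are'] (min_width=16, slack=2)

Answer: |black   this  high|
|universe     early|
|tomato    elephant|
|one    all    from|
|magnetic      rock|
|cheese  sweet bean|
|memory      forest|
|vector clean are  |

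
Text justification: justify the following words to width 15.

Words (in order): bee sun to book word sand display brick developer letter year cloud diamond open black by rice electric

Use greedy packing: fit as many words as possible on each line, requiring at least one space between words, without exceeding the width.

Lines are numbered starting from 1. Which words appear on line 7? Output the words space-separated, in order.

Answer: open black by

Derivation:
Line 1: ['bee', 'sun', 'to', 'book'] (min_width=15, slack=0)
Line 2: ['word', 'sand'] (min_width=9, slack=6)
Line 3: ['display', 'brick'] (min_width=13, slack=2)
Line 4: ['developer'] (min_width=9, slack=6)
Line 5: ['letter', 'year'] (min_width=11, slack=4)
Line 6: ['cloud', 'diamond'] (min_width=13, slack=2)
Line 7: ['open', 'black', 'by'] (min_width=13, slack=2)
Line 8: ['rice', 'electric'] (min_width=13, slack=2)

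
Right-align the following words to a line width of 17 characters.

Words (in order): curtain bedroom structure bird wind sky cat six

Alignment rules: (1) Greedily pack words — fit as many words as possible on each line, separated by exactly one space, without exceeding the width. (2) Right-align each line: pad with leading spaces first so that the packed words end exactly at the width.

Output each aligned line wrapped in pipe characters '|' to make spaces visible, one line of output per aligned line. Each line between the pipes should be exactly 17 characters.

Line 1: ['curtain', 'bedroom'] (min_width=15, slack=2)
Line 2: ['structure', 'bird'] (min_width=14, slack=3)
Line 3: ['wind', 'sky', 'cat', 'six'] (min_width=16, slack=1)

Answer: |  curtain bedroom|
|   structure bird|
| wind sky cat six|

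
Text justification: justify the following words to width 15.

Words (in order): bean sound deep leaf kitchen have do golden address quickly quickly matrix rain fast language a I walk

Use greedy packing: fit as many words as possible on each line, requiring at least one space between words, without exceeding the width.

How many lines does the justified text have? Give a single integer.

Answer: 8

Derivation:
Line 1: ['bean', 'sound', 'deep'] (min_width=15, slack=0)
Line 2: ['leaf', 'kitchen'] (min_width=12, slack=3)
Line 3: ['have', 'do', 'golden'] (min_width=14, slack=1)
Line 4: ['address', 'quickly'] (min_width=15, slack=0)
Line 5: ['quickly', 'matrix'] (min_width=14, slack=1)
Line 6: ['rain', 'fast'] (min_width=9, slack=6)
Line 7: ['language', 'a', 'I'] (min_width=12, slack=3)
Line 8: ['walk'] (min_width=4, slack=11)
Total lines: 8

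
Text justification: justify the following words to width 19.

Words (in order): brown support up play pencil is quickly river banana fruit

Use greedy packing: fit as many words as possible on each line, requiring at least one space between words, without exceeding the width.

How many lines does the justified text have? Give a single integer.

Line 1: ['brown', 'support', 'up'] (min_width=16, slack=3)
Line 2: ['play', 'pencil', 'is'] (min_width=14, slack=5)
Line 3: ['quickly', 'river'] (min_width=13, slack=6)
Line 4: ['banana', 'fruit'] (min_width=12, slack=7)
Total lines: 4

Answer: 4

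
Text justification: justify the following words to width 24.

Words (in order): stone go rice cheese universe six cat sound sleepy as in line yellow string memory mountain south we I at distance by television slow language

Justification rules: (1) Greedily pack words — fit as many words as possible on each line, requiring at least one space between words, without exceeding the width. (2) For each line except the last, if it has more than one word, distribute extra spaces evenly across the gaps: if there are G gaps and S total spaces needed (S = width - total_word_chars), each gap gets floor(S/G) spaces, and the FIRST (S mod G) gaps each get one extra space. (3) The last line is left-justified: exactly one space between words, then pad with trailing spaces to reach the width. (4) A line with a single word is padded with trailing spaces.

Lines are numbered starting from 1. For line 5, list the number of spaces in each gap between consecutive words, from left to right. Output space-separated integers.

Line 1: ['stone', 'go', 'rice', 'cheese'] (min_width=20, slack=4)
Line 2: ['universe', 'six', 'cat', 'sound'] (min_width=22, slack=2)
Line 3: ['sleepy', 'as', 'in', 'line', 'yellow'] (min_width=24, slack=0)
Line 4: ['string', 'memory', 'mountain'] (min_width=22, slack=2)
Line 5: ['south', 'we', 'I', 'at', 'distance'] (min_width=22, slack=2)
Line 6: ['by', 'television', 'slow'] (min_width=18, slack=6)
Line 7: ['language'] (min_width=8, slack=16)

Answer: 2 2 1 1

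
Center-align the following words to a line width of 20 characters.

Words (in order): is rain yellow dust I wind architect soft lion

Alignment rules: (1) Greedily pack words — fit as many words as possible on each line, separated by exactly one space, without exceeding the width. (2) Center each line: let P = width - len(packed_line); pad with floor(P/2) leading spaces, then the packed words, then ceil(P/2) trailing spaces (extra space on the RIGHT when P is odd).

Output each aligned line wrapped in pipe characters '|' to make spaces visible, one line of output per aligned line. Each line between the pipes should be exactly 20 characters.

Line 1: ['is', 'rain', 'yellow', 'dust'] (min_width=19, slack=1)
Line 2: ['I', 'wind', 'architect'] (min_width=16, slack=4)
Line 3: ['soft', 'lion'] (min_width=9, slack=11)

Answer: |is rain yellow dust |
|  I wind architect  |
|     soft lion      |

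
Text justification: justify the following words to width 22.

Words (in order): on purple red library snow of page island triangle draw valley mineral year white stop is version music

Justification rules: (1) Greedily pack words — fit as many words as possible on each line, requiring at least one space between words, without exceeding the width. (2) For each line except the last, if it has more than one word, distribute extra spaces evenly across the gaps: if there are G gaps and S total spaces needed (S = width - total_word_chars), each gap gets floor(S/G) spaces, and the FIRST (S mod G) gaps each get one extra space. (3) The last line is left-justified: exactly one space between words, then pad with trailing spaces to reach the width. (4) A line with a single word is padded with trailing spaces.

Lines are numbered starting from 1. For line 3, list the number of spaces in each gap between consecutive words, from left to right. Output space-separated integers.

Line 1: ['on', 'purple', 'red', 'library'] (min_width=21, slack=1)
Line 2: ['snow', 'of', 'page', 'island'] (min_width=19, slack=3)
Line 3: ['triangle', 'draw', 'valley'] (min_width=20, slack=2)
Line 4: ['mineral', 'year', 'white'] (min_width=18, slack=4)
Line 5: ['stop', 'is', 'version', 'music'] (min_width=21, slack=1)

Answer: 2 2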